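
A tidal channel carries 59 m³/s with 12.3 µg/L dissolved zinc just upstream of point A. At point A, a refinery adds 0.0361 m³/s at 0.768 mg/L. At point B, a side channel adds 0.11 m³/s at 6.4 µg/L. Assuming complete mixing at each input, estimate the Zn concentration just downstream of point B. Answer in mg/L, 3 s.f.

12.3 µg/L = 0.0123 mg/L.
After input A: C = (59·0.0123 + 0.0361·0.768) / 59.04 = 0.01276 mg/L.
6.4 µg/L = 0.0064 mg/L.
After input B: C = (59.04·0.01276 + 0.11·0.0064) / 59.15 = 0.01275 mg/L.

0.0128 mg/L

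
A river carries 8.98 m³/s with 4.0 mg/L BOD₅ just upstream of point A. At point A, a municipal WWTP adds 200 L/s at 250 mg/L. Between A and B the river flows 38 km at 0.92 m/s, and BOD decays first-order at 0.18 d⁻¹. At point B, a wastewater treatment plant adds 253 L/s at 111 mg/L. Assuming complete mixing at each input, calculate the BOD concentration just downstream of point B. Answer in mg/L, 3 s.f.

11.3 mg/L

200 L/s = 0.2 m³/s.
After input A: C = (8.98·4 + 0.2·250) / 9.18 = 9.359 mg/L.
Over the 38 km reach to input B (t = 4.13e+04 s = 0.4781 d), decay gives C = 9.359·exp(−0.18·0.4781) = 8.588 mg/L.
253 L/s = 0.253 m³/s.
After input B: C = (9.18·8.588 + 0.253·111) / 9.433 = 11.33 mg/L.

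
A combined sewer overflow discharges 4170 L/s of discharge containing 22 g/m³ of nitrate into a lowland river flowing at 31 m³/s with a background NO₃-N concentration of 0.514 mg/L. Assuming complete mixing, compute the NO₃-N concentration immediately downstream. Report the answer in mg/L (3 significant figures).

3.06 mg/L

4170 L/s = 4.17 m³/s.
Conservation of mass across the mixing zone: C = (4.17·22 + 31·0.514) / (4.17 + 31) = 107.7/35.17 = 3.062 mg/L.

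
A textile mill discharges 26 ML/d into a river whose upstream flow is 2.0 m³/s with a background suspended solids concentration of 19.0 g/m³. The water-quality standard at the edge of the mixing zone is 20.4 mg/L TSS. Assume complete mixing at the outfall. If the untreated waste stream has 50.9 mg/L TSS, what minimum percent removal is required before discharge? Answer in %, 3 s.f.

41.6 %

26 ML/d = 0.3009 m³/s.
Mass balance: 20.4·2.301 = 0.3009·Cₑ + 2·19.
Cₑ = (46.94 − 38) / 0.3009 = 29.7 mg/L.
Required removal = 1 − 29.7/50.9 = 41.64 %.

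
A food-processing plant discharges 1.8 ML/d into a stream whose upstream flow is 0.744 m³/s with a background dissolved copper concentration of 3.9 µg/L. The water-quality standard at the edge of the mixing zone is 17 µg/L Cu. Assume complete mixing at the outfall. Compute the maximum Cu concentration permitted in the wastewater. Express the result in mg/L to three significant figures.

1.8 ML/d = 0.02083 m³/s.
3.9 µg/L = 0.0039 mg/L.
17 µg/L = 0.017 mg/L.
Mass balance: 0.017·0.7648 = 0.02083·Cₑ + 0.744·0.0039.
Cₑ = (0.013 − 0.002902) / 0.02083 = 0.4848 mg/L.

0.485 mg/L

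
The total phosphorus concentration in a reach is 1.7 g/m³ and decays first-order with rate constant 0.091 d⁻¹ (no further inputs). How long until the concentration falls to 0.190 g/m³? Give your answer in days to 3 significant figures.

24.1 d

t = ln(C₀/C)/k = ln(1.7/0.190)/0.091 = 2.191/0.091 = 24.08 d.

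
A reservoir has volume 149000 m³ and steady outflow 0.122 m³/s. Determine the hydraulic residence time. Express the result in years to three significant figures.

Q = 0.122 m³/s × 3.156e+07 s/yr = 3.85e+06 m³/yr.
Hydraulic residence time τ = V/Q = 149000/3.85e+06 = 0.0387 yr.

0.0387 yr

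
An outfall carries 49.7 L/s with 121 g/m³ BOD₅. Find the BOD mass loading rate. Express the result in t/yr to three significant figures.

190 t/yr

49.7 L/s = 0.0497 m³/s.
Mass flux = Q·C = 0.0497 m³/s × 121 g/m³ = 6.014 g/s.
= 6.014 g/s × 31.56 = 189.8 t/yr.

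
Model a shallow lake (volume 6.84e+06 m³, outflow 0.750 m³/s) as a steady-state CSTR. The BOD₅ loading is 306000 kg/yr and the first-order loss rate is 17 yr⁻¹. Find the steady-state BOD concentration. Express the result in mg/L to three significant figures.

2.19 mg/L

Outflow Q = 0.750 m³/s × 3.156e+07 s/yr = 2.367e+07 m³/yr.
Steady-state CSTR mass balance: W = Q·C + k·V·C, so C = W/(Q + kV).
Q + kV = 2.367e+07 + 17·6.84e+06 = 1.399e+08 m³/yr.
C = 306000/1.399e+08 = 0.002187 kg/m³ = 2.187 mg/L.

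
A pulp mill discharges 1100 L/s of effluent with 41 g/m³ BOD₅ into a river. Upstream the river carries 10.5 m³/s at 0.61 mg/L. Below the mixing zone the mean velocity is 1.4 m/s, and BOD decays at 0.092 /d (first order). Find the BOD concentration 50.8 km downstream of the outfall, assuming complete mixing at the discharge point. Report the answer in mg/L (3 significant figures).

4.27 mg/L

1100 L/s = 1.1 m³/s.
After complete mixing, C₀ = (1.1·41 + 10.5·0.61) / 11.6 = 4.44 mg/L.
Travel time t = 5.08e+04 m / 1.4 m/s = 3.629e+04 s = 0.42 d.
C = 4.44·exp(−0.092·0.42) = 4.44·0.9621 = 4.272 mg/L.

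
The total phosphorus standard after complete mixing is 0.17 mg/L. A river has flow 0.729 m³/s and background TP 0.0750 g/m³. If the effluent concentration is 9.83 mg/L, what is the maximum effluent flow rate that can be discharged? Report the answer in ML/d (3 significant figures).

Mass balance at complete mixing: C_std·(Q_w + Q_r) = Q_w·C_e + Q_r·C_b.
Rearranging, Q_w = Q_r·(C_std − C_b)/(C_e − C_std) = 0.729·(0.17 − 0.075) / (9.83 − 0.17) = 0.007169 m³/s.
= 0.6194 ML/d.

0.619 ML/d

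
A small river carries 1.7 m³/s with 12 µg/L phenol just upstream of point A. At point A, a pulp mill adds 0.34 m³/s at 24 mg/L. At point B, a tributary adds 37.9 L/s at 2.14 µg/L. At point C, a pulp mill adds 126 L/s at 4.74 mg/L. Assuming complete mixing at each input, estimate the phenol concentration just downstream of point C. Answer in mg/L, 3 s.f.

3.98 mg/L

12 µg/L = 0.012 mg/L.
After input A: C = (1.7·0.012 + 0.34·24) / 2.04 = 4.01 mg/L.
37.9 L/s = 0.0379 m³/s.
2.14 µg/L = 0.00214 mg/L.
After input B: C = (2.04·4.01 + 0.0379·0.00214) / 2.078 = 3.937 mg/L.
126 L/s = 0.126 m³/s.
After input C: C = (2.078·3.937 + 0.126·4.74) / 2.204 = 3.983 mg/L.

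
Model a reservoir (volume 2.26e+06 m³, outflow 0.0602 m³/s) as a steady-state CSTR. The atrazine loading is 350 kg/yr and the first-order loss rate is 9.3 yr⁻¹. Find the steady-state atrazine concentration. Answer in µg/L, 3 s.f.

Outflow Q = 0.0602 m³/s × 3.156e+07 s/yr = 1.9e+06 m³/yr.
Steady-state CSTR mass balance: W = Q·C + k·V·C, so C = W/(Q + kV).
Q + kV = 1.9e+06 + 9.3·2.26e+06 = 2.292e+07 m³/yr.
C = 350/2.292e+07 = 1.527e-05 kg/m³ = 0.01527 mg/L = 15.27 µg/L.

15.3 µg/L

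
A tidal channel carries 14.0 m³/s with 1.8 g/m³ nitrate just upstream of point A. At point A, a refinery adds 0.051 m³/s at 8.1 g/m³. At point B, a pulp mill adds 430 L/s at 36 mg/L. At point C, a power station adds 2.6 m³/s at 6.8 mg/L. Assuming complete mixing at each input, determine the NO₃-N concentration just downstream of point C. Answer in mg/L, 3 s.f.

After input A: C = (14·1.8 + 0.051·8.1) / 14.05 = 1.823 mg/L.
430 L/s = 0.43 m³/s.
After input B: C = (14.05·1.823 + 0.43·36) / 14.48 = 2.838 mg/L.
After input C: C = (14.48·2.838 + 2.6·6.8) / 17.08 = 3.441 mg/L.

3.44 mg/L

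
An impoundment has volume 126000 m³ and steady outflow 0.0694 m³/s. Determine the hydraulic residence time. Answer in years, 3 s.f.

0.0575 yr

Q = 0.0694 m³/s × 3.156e+07 s/yr = 2.19e+06 m³/yr.
Hydraulic residence time τ = V/Q = 126000/2.19e+06 = 0.05753 yr.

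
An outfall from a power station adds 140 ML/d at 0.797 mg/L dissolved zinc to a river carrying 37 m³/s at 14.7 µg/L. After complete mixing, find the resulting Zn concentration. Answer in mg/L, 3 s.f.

0.0475 mg/L

140 ML/d = 1.62 m³/s.
14.7 µg/L = 0.0147 mg/L.
By mass balance at complete mixing, C = (1.62·0.797 + 37·0.0147) / (1.62 + 37) = 1.835/38.62 = 0.04752 mg/L.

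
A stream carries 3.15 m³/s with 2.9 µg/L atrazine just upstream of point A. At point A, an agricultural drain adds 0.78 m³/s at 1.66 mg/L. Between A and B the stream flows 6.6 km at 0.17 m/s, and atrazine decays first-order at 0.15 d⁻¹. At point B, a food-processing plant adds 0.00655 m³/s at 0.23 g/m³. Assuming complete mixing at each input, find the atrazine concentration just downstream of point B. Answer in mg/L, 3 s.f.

2.9 µg/L = 0.0029 mg/L.
After input A: C = (3.15·0.0029 + 0.78·1.66) / 3.93 = 0.3318 mg/L.
Over the 6.6 km reach to input B (t = 3.882e+04 s = 0.4493 d), decay gives C = 0.3318·exp(−0.15·0.4493) = 0.3102 mg/L.
After input B: C = (3.93·0.3102 + 0.00655·0.23) / 3.937 = 0.31 mg/L.

0.310 mg/L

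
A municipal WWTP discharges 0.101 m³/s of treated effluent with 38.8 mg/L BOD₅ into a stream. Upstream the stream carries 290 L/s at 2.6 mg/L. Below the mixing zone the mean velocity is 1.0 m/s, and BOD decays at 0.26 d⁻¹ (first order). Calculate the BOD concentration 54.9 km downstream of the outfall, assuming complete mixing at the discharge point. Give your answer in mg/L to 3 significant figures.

10.1 mg/L

290 L/s = 0.29 m³/s.
After complete mixing, C₀ = (0.101·38.8 + 0.29·2.6) / 0.391 = 11.95 mg/L.
Travel time t = 5.49e+04 m / 1.0 m/s = 5.49e+04 s = 0.6354 d.
C = 11.95·exp(−0.26·0.6354) = 11.95·0.8477 = 10.13 mg/L.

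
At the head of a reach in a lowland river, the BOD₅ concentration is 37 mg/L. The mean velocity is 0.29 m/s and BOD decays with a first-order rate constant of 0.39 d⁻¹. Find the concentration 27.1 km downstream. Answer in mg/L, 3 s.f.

Travel time t = 27.1 km / 0.29 m/s = 2.71e+04/0.29 = 9.345e+04 s = 1.082 d.
First-order decay: C = 37·exp(−0.39·1.082) = 37·0.6559 = 24.27 mg/L.

24.3 mg/L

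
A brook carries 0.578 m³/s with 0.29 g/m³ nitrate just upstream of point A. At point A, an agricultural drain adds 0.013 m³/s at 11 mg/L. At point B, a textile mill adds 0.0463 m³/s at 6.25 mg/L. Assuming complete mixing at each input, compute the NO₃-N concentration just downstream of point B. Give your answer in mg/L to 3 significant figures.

After input A: C = (0.578·0.29 + 0.013·11) / 0.591 = 0.5256 mg/L.
After input B: C = (0.591·0.5256 + 0.0463·6.25) / 0.6373 = 0.9415 mg/L.

0.941 mg/L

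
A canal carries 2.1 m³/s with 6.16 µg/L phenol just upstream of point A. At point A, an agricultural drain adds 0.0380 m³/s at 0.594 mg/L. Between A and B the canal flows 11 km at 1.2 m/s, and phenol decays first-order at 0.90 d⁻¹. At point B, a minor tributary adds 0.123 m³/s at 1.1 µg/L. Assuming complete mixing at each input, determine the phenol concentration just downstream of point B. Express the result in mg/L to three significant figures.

6.16 µg/L = 0.00616 mg/L.
After input A: C = (2.1·0.00616 + 0.038·0.594) / 2.138 = 0.01661 mg/L.
Over the 11 km reach to input B (t = 9167 s = 0.1061 d), decay gives C = 0.01661·exp(−0.90·0.1061) = 0.0151 mg/L.
1.1 µg/L = 0.0011 mg/L.
After input B: C = (2.138·0.0151 + 0.123·0.0011) / 2.261 = 0.01433 mg/L.

0.0143 mg/L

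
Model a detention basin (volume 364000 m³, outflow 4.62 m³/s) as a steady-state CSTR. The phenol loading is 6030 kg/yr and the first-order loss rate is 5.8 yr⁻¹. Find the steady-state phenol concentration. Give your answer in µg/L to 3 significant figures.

40.8 µg/L

Outflow Q = 4.62 m³/s × 3.156e+07 s/yr = 1.458e+08 m³/yr.
Steady-state CSTR mass balance: W = Q·C + k·V·C, so C = W/(Q + kV).
Q + kV = 1.458e+08 + 5.8·364000 = 1.479e+08 m³/yr.
C = 6030/1.479e+08 = 4.077e-05 kg/m³ = 0.04077 mg/L = 40.77 µg/L.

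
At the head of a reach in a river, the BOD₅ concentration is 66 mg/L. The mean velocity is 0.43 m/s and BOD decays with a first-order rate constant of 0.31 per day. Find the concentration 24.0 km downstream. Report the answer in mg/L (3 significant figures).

Travel time t = 24.0 km / 0.43 m/s = 2.4e+04/0.43 = 5.581e+04 s = 0.646 d.
First-order decay: C = 66·exp(−0.31·0.646) = 66·0.8185 = 54.02 mg/L.

54.0 mg/L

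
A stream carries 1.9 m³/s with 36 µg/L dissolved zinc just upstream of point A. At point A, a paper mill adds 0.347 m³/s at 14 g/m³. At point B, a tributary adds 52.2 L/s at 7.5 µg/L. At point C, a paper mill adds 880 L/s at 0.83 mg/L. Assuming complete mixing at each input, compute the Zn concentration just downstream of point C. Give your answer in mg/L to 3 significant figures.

36 µg/L = 0.036 mg/L.
After input A: C = (1.9·0.036 + 0.347·14) / 2.247 = 2.192 mg/L.
52.2 L/s = 0.0522 m³/s.
7.5 µg/L = 0.0075 mg/L.
After input B: C = (2.247·2.192 + 0.0522·0.0075) / 2.299 = 2.143 mg/L.
880 L/s = 0.88 m³/s.
After input C: C = (2.299·2.143 + 0.88·0.83) / 3.179 = 1.779 mg/L.

1.78 mg/L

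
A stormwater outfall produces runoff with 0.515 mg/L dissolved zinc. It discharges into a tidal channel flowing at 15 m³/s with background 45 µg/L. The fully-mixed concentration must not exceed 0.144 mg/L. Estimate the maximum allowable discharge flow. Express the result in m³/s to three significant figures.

45 µg/L = 0.045 mg/L.
Mass balance at complete mixing: C_std·(Q_w + Q_r) = Q_w·C_e + Q_r·C_b.
Rearranging, Q_w = Q_r·(C_std − C_b)/(C_e − C_std) = 15·(0.144 − 0.045) / (0.515 − 0.144) = 4.003 m³/s.

4.00 m³/s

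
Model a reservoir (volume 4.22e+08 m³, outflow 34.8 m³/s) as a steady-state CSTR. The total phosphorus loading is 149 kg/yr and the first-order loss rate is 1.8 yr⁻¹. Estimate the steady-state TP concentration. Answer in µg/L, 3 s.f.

0.0802 µg/L

Outflow Q = 34.8 m³/s × 3.156e+07 s/yr = 1.098e+09 m³/yr.
Steady-state CSTR mass balance: W = Q·C + k·V·C, so C = W/(Q + kV).
Q + kV = 1.098e+09 + 1.8·4.22e+08 = 1.858e+09 m³/yr.
C = 149/1.858e+09 = 8.02e-08 kg/m³ = 8.02e-05 mg/L = 0.0802 µg/L.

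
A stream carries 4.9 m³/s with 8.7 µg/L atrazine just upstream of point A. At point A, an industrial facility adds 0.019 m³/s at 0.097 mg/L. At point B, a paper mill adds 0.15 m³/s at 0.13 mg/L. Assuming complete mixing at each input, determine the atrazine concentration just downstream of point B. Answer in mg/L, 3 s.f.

8.7 µg/L = 0.0087 mg/L.
After input A: C = (4.9·0.0087 + 0.019·0.097) / 4.919 = 0.009041 mg/L.
After input B: C = (4.919·0.009041 + 0.15·0.13) / 5.069 = 0.01262 mg/L.

0.0126 mg/L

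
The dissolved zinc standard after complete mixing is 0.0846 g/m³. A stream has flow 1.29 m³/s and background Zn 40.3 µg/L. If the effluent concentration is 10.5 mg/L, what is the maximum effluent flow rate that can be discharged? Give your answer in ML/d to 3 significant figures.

0.474 ML/d

40.3 µg/L = 0.0403 mg/L.
Mass balance at complete mixing: C_std·(Q_w + Q_r) = Q_w·C_e + Q_r·C_b.
Rearranging, Q_w = Q_r·(C_std − C_b)/(C_e − C_std) = 1.29·(0.0846 − 0.0403) / (10.5 − 0.0846) = 0.005487 m³/s.
= 0.4741 ML/d.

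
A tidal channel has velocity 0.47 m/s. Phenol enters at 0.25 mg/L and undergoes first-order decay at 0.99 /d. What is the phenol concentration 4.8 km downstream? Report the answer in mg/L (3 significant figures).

0.222 mg/L

Travel time t = 4.8 km / 0.47 m/s = 4800/0.47 = 1.021e+04 s = 0.1182 d.
First-order decay: C = 0.25·exp(−0.99·0.1182) = 0.25·0.8896 = 0.2224 mg/L.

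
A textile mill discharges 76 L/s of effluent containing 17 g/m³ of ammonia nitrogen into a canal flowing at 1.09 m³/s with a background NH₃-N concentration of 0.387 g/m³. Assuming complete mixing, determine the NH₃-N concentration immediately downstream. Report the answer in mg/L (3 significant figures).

1.47 mg/L

76 L/s = 0.076 m³/s.
Flow-weighted mixing gives C = (0.076·17 + 1.09·0.387) / (0.076 + 1.09) = 1.714/1.166 = 1.47 mg/L.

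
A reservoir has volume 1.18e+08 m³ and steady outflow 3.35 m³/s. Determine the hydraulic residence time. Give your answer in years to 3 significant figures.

1.12 yr

Q = 3.35 m³/s × 3.156e+07 s/yr = 1.057e+08 m³/yr.
Hydraulic residence time τ = V/Q = 1.18e+08/1.057e+08 = 1.116 yr.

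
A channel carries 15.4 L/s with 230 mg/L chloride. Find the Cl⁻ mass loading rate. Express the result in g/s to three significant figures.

3.54 g/s

15.4 L/s = 0.0154 m³/s.
Mass flux = Q·C = 0.0154 m³/s × 230 g/m³ = 3.542 g/s.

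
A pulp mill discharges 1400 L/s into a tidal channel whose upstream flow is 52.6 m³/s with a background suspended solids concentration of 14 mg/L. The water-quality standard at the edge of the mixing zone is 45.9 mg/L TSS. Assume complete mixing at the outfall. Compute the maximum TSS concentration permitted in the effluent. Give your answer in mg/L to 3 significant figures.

1240 mg/L

1400 L/s = 1.4 m³/s.
Mass balance: 45.9·54 = 1.4·Cₑ + 52.6·14.
Cₑ = (2479 − 736.4) / 1.4 = 1244 mg/L.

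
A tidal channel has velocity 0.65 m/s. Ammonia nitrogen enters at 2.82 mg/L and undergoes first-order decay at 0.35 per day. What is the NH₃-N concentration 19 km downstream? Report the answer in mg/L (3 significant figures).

2.51 mg/L

Travel time t = 19 km / 0.65 m/s = 1.9e+04/0.65 = 2.923e+04 s = 0.3383 d.
First-order decay: C = 2.82·exp(−0.35·0.3383) = 2.82·0.8883 = 2.505 mg/L.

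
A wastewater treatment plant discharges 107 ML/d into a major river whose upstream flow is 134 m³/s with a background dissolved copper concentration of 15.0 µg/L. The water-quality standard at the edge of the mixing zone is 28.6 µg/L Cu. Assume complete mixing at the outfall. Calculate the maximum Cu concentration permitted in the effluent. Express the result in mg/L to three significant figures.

1.50 mg/L

107 ML/d = 1.238 m³/s.
15.0 µg/L = 0.015 mg/L.
28.6 µg/L = 0.0286 mg/L.
Mass balance: 0.0286·135.2 = 1.238·Cₑ + 134·0.015.
Cₑ = (3.868 − 2.01) / 1.238 = 1.5 mg/L.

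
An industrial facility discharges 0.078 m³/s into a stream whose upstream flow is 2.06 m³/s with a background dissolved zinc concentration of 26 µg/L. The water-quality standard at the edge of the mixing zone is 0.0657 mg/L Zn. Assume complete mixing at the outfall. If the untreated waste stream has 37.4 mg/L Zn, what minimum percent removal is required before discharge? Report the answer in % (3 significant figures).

97.0 %

26 µg/L = 0.026 mg/L.
Mass balance: 0.0657·2.138 = 0.078·Cₑ + 2.06·0.026.
Cₑ = (0.1405 − 0.05356) / 0.078 = 1.114 mg/L.
Required removal = 1 − 1.114/37.4 = 97.02 %.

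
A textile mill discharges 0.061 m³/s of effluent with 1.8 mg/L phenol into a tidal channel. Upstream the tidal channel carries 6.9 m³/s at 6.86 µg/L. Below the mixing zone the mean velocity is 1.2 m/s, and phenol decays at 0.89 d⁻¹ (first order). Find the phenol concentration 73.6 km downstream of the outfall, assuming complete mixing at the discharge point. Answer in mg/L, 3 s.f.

0.0120 mg/L

6.86 µg/L = 0.00686 mg/L.
After complete mixing, C₀ = (0.061·1.8 + 6.9·0.00686) / 6.961 = 0.02257 mg/L.
Travel time t = 7.36e+04 m / 1.2 m/s = 6.133e+04 s = 0.7099 d.
C = 0.02257·exp(−0.89·0.7099) = 0.02257·0.5316 = 0.012 mg/L.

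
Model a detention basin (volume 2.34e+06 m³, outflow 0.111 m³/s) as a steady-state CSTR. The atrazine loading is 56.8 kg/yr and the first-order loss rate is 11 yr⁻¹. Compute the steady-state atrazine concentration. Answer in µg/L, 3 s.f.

Outflow Q = 0.111 m³/s × 3.156e+07 s/yr = 3.503e+06 m³/yr.
Steady-state CSTR mass balance: W = Q·C + k·V·C, so C = W/(Q + kV).
Q + kV = 3.503e+06 + 11·2.34e+06 = 2.924e+07 m³/yr.
C = 56.8/2.924e+07 = 1.942e-06 kg/m³ = 0.001942 mg/L = 1.942 µg/L.

1.94 µg/L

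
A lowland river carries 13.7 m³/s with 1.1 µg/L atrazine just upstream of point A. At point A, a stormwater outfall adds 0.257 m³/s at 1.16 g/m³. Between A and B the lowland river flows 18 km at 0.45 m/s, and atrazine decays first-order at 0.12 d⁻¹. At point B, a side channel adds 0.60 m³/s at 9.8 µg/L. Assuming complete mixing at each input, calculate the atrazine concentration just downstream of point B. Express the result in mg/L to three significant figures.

0.0208 mg/L

1.1 µg/L = 0.0011 mg/L.
After input A: C = (13.7·0.0011 + 0.257·1.16) / 13.96 = 0.02244 mg/L.
Over the 18 km reach to input B (t = 4e+04 s = 0.463 d), decay gives C = 0.02244·exp(−0.12·0.463) = 0.02123 mg/L.
9.8 µg/L = 0.0098 mg/L.
After input B: C = (13.96·0.02123 + 0.6·0.0098) / 14.56 = 0.02076 mg/L.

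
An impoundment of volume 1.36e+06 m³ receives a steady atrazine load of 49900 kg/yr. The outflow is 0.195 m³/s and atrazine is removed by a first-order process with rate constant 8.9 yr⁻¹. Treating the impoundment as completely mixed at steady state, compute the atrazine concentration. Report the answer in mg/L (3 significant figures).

2.73 mg/L

Outflow Q = 0.195 m³/s × 3.156e+07 s/yr = 6.154e+06 m³/yr.
Steady-state CSTR mass balance: W = Q·C + k·V·C, so C = W/(Q + kV).
Q + kV = 6.154e+06 + 8.9·1.36e+06 = 1.826e+07 m³/yr.
C = 49900/1.826e+07 = 0.002733 kg/m³ = 2.733 mg/L.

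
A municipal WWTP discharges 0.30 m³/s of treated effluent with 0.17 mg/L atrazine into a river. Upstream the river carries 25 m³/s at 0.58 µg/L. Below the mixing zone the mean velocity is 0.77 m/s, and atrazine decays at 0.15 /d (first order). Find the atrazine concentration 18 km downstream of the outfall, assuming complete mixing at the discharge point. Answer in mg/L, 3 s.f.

0.58 µg/L = 0.00058 mg/L.
After complete mixing, C₀ = (0.3·0.17 + 25·0.00058) / 25.3 = 0.002589 mg/L.
Travel time t = 1.8e+04 m / 0.77 m/s = 2.338e+04 s = 0.2706 d.
C = 0.002589·exp(−0.15·0.2706) = 0.002589·0.9602 = 0.002486 mg/L.

0.00249 mg/L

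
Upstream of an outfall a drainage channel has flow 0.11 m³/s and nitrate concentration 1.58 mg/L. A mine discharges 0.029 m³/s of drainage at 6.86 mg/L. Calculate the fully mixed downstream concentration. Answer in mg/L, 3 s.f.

2.68 mg/L

Flow-weighted mixing gives C = (0.029·6.86 + 0.11·1.58) / (0.029 + 0.11) = 0.3727/0.139 = 2.682 mg/L.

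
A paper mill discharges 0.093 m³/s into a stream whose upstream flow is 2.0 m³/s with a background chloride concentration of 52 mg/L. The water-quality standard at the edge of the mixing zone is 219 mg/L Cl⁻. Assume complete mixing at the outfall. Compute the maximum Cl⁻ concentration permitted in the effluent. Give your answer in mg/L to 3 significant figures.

Mass balance: 219·2.093 = 0.093·Cₑ + 2·52.
Cₑ = (458.4 − 104) / 0.093 = 3810 mg/L.

3810 mg/L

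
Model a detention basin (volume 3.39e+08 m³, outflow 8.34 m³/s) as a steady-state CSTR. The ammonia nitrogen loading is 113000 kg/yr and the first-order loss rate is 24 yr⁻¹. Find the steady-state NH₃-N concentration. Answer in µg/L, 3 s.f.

Outflow Q = 8.34 m³/s × 3.156e+07 s/yr = 2.632e+08 m³/yr.
Steady-state CSTR mass balance: W = Q·C + k·V·C, so C = W/(Q + kV).
Q + kV = 2.632e+08 + 24·3.39e+08 = 8.399e+09 m³/yr.
C = 113000/8.399e+09 = 1.345e-05 kg/m³ = 0.01345 mg/L = 13.45 µg/L.

13.5 µg/L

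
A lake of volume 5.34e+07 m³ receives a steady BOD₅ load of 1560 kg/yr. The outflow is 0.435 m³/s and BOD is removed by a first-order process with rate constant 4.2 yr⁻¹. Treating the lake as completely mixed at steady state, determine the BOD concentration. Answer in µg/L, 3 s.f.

6.55 µg/L

Outflow Q = 0.435 m³/s × 3.156e+07 s/yr = 1.373e+07 m³/yr.
Steady-state CSTR mass balance: W = Q·C + k·V·C, so C = W/(Q + kV).
Q + kV = 1.373e+07 + 4.2·5.34e+07 = 2.38e+08 m³/yr.
C = 1560/2.38e+08 = 6.554e-06 kg/m³ = 0.006554 mg/L = 6.554 µg/L.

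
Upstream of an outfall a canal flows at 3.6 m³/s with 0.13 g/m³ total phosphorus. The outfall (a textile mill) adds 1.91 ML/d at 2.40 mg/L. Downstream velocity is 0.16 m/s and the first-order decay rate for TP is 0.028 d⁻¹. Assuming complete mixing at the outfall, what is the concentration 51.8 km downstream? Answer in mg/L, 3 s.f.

1.91 ML/d = 0.02211 m³/s.
After complete mixing, C₀ = (0.02211·2.4 + 3.6·0.13) / 3.622 = 0.1439 mg/L.
Travel time t = 5.18e+04 m / 0.16 m/s = 3.238e+05 s = 3.747 d.
C = 0.1439·exp(−0.028·3.747) = 0.1439·0.9004 = 0.1295 mg/L.

0.130 mg/L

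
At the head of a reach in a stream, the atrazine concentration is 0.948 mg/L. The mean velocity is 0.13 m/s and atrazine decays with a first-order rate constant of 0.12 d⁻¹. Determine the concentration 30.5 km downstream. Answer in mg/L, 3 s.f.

Travel time t = 30.5 km / 0.13 m/s = 3.05e+04/0.13 = 2.346e+05 s = 2.715 d.
First-order decay: C = 0.948·exp(−0.12·2.715) = 0.948·0.7219 = 0.6844 mg/L.

0.684 mg/L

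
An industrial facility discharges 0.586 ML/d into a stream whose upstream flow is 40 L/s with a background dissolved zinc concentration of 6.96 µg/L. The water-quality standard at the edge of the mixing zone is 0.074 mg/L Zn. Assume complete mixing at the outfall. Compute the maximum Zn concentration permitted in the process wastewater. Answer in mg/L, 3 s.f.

0.586 ML/d = 0.006782 m³/s.
40 L/s = 0.04 m³/s.
6.96 µg/L = 0.00696 mg/L.
Mass balance: 0.074·0.04678 = 0.006782·Cₑ + 0.04·0.00696.
Cₑ = (0.003462 − 0.0002784) / 0.006782 = 0.4694 mg/L.

0.469 mg/L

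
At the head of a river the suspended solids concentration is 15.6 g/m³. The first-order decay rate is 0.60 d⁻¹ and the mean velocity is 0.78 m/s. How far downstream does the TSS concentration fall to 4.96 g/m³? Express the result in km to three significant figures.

129 km

From C = C₀·e^(−kt), t = ln(C₀/C)/k = ln(15.6/4.96)/0.60 = 1.146/0.60 = 1.91 d.
Distance = v·t = 0.78 m/s × 1.65e+05 s = 1.287e+05 m = 128.7 km.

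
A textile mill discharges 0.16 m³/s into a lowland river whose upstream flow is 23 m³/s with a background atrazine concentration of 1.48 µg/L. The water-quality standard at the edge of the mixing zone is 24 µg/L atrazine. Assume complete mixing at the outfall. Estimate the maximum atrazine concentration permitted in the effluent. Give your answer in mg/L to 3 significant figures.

3.26 mg/L

1.48 µg/L = 0.00148 mg/L.
24 µg/L = 0.024 mg/L.
Mass balance: 0.024·23.16 = 0.16·Cₑ + 23·0.00148.
Cₑ = (0.5558 − 0.03404) / 0.16 = 3.261 mg/L.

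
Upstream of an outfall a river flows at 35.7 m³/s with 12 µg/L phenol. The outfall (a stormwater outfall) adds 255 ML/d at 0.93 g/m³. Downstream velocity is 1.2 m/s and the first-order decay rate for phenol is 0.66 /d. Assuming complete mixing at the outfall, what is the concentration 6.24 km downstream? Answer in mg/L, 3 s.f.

0.0789 mg/L

255 ML/d = 2.951 m³/s.
12 µg/L = 0.012 mg/L.
After complete mixing, C₀ = (2.951·0.93 + 35.7·0.012) / 38.65 = 0.0821 mg/L.
Travel time t = 6240 m / 1.2 m/s = 5200 s = 0.06019 d.
C = 0.0821·exp(−0.66·0.06019) = 0.0821·0.9611 = 0.0789 mg/L.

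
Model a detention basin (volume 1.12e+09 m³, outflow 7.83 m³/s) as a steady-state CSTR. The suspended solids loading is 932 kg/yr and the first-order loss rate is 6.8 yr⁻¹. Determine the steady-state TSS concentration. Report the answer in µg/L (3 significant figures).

0.119 µg/L

Outflow Q = 7.83 m³/s × 3.156e+07 s/yr = 2.471e+08 m³/yr.
Steady-state CSTR mass balance: W = Q·C + k·V·C, so C = W/(Q + kV).
Q + kV = 2.471e+08 + 6.8·1.12e+09 = 7.863e+09 m³/yr.
C = 932/7.863e+09 = 1.185e-07 kg/m³ = 0.0001185 mg/L = 0.1185 µg/L.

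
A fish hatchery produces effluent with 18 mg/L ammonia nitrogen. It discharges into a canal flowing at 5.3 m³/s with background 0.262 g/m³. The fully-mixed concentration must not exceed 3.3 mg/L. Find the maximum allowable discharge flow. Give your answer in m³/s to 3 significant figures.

1.10 m³/s

Mass balance at complete mixing: C_std·(Q_w + Q_r) = Q_w·C_e + Q_r·C_b.
Rearranging, Q_w = Q_r·(C_std − C_b)/(C_e − C_std) = 5.3·(3.3 − 0.262) / (18 − 3.3) = 1.095 m³/s.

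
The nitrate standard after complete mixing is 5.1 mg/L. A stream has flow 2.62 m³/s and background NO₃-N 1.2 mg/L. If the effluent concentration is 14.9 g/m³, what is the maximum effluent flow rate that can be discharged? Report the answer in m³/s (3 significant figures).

Mass balance at complete mixing: C_std·(Q_w + Q_r) = Q_w·C_e + Q_r·C_b.
Rearranging, Q_w = Q_r·(C_std − C_b)/(C_e − C_std) = 2.62·(5.1 − 1.2) / (14.9 − 5.1) = 1.043 m³/s.

1.04 m³/s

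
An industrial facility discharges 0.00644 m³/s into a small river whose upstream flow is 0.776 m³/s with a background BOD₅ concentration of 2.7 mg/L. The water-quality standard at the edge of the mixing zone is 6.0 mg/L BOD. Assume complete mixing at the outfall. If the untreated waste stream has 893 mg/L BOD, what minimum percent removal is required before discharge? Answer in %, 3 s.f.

Mass balance: 6·0.7824 = 0.00644·Cₑ + 0.776·2.7.
Cₑ = (4.695 − 2.095) / 0.00644 = 403.6 mg/L.
Required removal = 1 − 403.6/893 = 54.8 %.

54.8 %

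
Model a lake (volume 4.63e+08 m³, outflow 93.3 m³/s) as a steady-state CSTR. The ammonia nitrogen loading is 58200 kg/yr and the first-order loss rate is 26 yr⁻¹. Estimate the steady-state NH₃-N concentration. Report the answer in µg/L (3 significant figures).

3.88 µg/L

Outflow Q = 93.3 m³/s × 3.156e+07 s/yr = 2.944e+09 m³/yr.
Steady-state CSTR mass balance: W = Q·C + k·V·C, so C = W/(Q + kV).
Q + kV = 2.944e+09 + 26·4.63e+08 = 1.498e+10 m³/yr.
C = 58200/1.498e+10 = 3.885e-06 kg/m³ = 0.003885 mg/L = 3.885 µg/L.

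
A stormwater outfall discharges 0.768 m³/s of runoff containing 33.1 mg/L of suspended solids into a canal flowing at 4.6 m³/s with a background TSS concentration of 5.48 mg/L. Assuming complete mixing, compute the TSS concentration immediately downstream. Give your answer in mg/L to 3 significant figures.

Flow-weighted mixing gives C = (0.768·33.1 + 4.6·5.48) / (0.768 + 4.6) = 50.63/5.368 = 9.432 mg/L.

9.43 mg/L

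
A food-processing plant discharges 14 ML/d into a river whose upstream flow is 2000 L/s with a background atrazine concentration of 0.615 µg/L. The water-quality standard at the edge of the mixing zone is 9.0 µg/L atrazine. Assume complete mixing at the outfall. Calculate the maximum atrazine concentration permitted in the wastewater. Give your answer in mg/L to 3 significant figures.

0.112 mg/L

14 ML/d = 0.162 m³/s.
2000 L/s = 2 m³/s.
0.615 µg/L = 0.000615 mg/L.
9.0 µg/L = 0.009 mg/L.
Mass balance: 0.009·2.162 = 0.162·Cₑ + 2·0.000615.
Cₑ = (0.01946 − 0.00123) / 0.162 = 0.1125 mg/L.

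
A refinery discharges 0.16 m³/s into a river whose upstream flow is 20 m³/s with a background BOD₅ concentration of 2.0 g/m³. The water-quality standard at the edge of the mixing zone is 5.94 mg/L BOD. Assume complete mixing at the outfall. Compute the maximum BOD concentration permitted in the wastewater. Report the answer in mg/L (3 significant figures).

498 mg/L

Mass balance: 5.94·20.16 = 0.16·Cₑ + 20·2.
Cₑ = (119.8 − 40) / 0.16 = 498.4 mg/L.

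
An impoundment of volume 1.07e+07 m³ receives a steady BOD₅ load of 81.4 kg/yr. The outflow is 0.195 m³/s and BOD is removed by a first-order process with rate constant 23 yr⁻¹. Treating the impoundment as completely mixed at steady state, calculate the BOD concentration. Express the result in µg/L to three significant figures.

0.323 µg/L

Outflow Q = 0.195 m³/s × 3.156e+07 s/yr = 6.154e+06 m³/yr.
Steady-state CSTR mass balance: W = Q·C + k·V·C, so C = W/(Q + kV).
Q + kV = 6.154e+06 + 23·1.07e+07 = 2.523e+08 m³/yr.
C = 81.4/2.523e+08 = 3.227e-07 kg/m³ = 0.0003227 mg/L = 0.3227 µg/L.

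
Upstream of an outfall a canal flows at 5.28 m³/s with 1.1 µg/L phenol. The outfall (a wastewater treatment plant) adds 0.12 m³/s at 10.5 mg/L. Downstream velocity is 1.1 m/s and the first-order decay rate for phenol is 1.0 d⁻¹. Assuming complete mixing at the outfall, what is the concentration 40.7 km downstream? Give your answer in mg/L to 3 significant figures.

0.153 mg/L

1.1 µg/L = 0.0011 mg/L.
After complete mixing, C₀ = (0.12·10.5 + 5.28·0.0011) / 5.4 = 0.2344 mg/L.
Travel time t = 4.07e+04 m / 1.1 m/s = 3.7e+04 s = 0.4282 d.
C = 0.2344·exp(−1.0·0.4282) = 0.2344·0.6517 = 0.1528 mg/L.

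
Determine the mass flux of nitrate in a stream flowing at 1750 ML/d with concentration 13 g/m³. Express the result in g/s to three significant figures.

263 g/s

1750 ML/d = 20.25 m³/s.
Mass flux = Q·C = 20.25 m³/s × 13 g/m³ = 263.3 g/s.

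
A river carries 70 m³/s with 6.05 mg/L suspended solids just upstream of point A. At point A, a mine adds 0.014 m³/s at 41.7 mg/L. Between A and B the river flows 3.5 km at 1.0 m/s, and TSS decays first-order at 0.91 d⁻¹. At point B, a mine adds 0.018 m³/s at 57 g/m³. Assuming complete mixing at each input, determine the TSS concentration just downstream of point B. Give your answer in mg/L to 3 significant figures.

5.85 mg/L

After input A: C = (70·6.05 + 0.014·41.7) / 70.01 = 6.057 mg/L.
Over the 3.5 km reach to input B (t = 3500 s = 0.04051 d), decay gives C = 6.057·exp(−0.91·0.04051) = 5.838 mg/L.
After input B: C = (70.01·5.838 + 0.018·57) / 70.03 = 5.851 mg/L.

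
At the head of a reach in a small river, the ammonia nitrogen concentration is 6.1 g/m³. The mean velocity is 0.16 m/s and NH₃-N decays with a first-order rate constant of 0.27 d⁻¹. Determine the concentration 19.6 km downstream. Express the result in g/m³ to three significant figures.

4.16 g/m³

Travel time t = 19.6 km / 0.16 m/s = 1.96e+04/0.16 = 1.225e+05 s = 1.418 d.
First-order decay: C = 6.1·exp(−0.27·1.418) = 6.1·0.6819 = 4.16 g/m³.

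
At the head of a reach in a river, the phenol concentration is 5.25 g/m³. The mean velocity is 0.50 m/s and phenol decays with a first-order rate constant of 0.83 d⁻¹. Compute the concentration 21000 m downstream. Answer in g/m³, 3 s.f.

Travel time t = 21000 m / 0.50 m/s = 2.1e+04/0.50 = 4.2e+04 s = 0.4861 d.
First-order decay: C = 5.25·exp(−0.83·0.4861) = 5.25·0.668 = 3.507 g/m³.

3.51 g/m³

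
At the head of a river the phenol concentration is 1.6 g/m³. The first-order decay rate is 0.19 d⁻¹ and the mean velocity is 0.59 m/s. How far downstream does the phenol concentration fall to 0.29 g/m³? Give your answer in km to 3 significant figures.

From C = C₀·e^(−kt), t = ln(C₀/C)/k = ln(1.6/0.29)/0.19 = 1.708/0.19 = 8.989 d.
Distance = v·t = 0.59 m/s × 7.766e+05 s = 4.582e+05 m = 458.2 km.

458 km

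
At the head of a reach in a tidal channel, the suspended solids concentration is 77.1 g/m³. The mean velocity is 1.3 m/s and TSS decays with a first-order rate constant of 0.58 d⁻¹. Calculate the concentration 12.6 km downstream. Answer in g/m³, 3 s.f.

72.2 g/m³

Travel time t = 12.6 km / 1.3 m/s = 1.26e+04/1.3 = 9692 s = 0.1122 d.
First-order decay: C = 77.1·exp(−0.58·0.1122) = 77.1·0.937 = 72.24 g/m³.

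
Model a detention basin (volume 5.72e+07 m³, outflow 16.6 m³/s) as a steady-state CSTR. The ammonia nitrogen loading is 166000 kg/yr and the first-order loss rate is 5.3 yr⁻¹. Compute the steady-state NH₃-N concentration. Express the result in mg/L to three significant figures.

Outflow Q = 16.6 m³/s × 3.156e+07 s/yr = 5.239e+08 m³/yr.
Steady-state CSTR mass balance: W = Q·C + k·V·C, so C = W/(Q + kV).
Q + kV = 5.239e+08 + 5.3·5.72e+07 = 8.27e+08 m³/yr.
C = 166000/8.27e+08 = 0.0002007 kg/m³ = 0.2007 mg/L.

0.201 mg/L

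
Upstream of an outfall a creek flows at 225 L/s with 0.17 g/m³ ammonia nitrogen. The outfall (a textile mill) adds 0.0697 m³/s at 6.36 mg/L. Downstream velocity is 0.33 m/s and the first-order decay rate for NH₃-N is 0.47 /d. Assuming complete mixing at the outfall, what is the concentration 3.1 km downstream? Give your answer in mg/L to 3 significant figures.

1.55 mg/L

225 L/s = 0.225 m³/s.
After complete mixing, C₀ = (0.0697·6.36 + 0.225·0.17) / 0.2947 = 1.634 mg/L.
Travel time t = 3100 m / 0.33 m/s = 9394 s = 0.1087 d.
C = 1.634·exp(−0.47·0.1087) = 1.634·0.9502 = 1.553 mg/L.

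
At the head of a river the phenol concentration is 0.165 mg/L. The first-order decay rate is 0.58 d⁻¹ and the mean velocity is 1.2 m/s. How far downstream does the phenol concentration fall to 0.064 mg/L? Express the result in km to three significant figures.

169 km

From C = C₀·e^(−kt), t = ln(C₀/C)/k = ln(0.165/0.064)/0.58 = 0.9471/0.58 = 1.633 d.
Distance = v·t = 1.2 m/s × 1.411e+05 s = 1.693e+05 m = 169.3 km.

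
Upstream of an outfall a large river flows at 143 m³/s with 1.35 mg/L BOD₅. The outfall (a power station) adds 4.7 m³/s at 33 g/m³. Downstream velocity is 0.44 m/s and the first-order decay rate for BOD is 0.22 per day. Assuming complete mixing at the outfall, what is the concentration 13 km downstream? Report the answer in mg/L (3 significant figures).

After complete mixing, C₀ = (4.7·33 + 143·1.35) / 147.7 = 2.357 mg/L.
Travel time t = 1.3e+04 m / 0.44 m/s = 2.955e+04 s = 0.342 d.
C = 2.357·exp(−0.22·0.342) = 2.357·0.9275 = 2.186 mg/L.

2.19 mg/L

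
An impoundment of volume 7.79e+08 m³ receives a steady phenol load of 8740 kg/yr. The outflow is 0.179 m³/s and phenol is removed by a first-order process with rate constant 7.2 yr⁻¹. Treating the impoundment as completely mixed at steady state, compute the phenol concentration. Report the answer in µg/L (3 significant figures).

Outflow Q = 0.179 m³/s × 3.156e+07 s/yr = 5.649e+06 m³/yr.
Steady-state CSTR mass balance: W = Q·C + k·V·C, so C = W/(Q + kV).
Q + kV = 5.649e+06 + 7.2·7.79e+08 = 5.614e+09 m³/yr.
C = 8740/5.614e+09 = 1.557e-06 kg/m³ = 0.001557 mg/L = 1.557 µg/L.

1.56 µg/L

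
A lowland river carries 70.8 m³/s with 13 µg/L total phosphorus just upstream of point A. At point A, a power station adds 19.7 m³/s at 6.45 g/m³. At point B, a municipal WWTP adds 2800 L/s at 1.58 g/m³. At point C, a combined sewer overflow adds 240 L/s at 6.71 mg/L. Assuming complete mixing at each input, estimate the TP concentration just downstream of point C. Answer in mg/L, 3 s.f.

1.43 mg/L

13 µg/L = 0.013 mg/L.
After input A: C = (70.8·0.013 + 19.7·6.45) / 90.5 = 1.414 mg/L.
2800 L/s = 2.8 m³/s.
After input B: C = (90.5·1.414 + 2.8·1.58) / 93.3 = 1.419 mg/L.
240 L/s = 0.24 m³/s.
After input C: C = (93.3·1.419 + 0.24·6.71) / 93.54 = 1.433 mg/L.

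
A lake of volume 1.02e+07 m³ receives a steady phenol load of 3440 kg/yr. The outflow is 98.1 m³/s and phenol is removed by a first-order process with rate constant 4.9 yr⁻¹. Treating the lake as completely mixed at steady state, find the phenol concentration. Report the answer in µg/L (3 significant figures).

1.09 µg/L

Outflow Q = 98.1 m³/s × 3.156e+07 s/yr = 3.096e+09 m³/yr.
Steady-state CSTR mass balance: W = Q·C + k·V·C, so C = W/(Q + kV).
Q + kV = 3.096e+09 + 4.9·1.02e+07 = 3.146e+09 m³/yr.
C = 3440/3.146e+09 = 1.094e-06 kg/m³ = 0.001094 mg/L = 1.094 µg/L.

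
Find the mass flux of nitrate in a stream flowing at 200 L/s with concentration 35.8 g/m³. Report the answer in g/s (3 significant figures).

7.16 g/s

200 L/s = 0.2 m³/s.
Mass flux = Q·C = 0.2 m³/s × 35.8 g/m³ = 7.16 g/s.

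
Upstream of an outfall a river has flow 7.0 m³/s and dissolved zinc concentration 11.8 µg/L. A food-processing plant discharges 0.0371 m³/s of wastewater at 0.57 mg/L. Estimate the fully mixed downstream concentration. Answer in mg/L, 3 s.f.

11.8 µg/L = 0.0118 mg/L.
Conservation of mass across the mixing zone: C = (0.0371·0.57 + 7·0.0118) / (0.0371 + 7) = 0.1037/7.037 = 0.01474 mg/L.

0.0147 mg/L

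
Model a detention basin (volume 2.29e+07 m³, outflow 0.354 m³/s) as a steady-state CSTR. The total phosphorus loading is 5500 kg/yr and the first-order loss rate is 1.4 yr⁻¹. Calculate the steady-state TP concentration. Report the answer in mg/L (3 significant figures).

Outflow Q = 0.354 m³/s × 3.156e+07 s/yr = 1.117e+07 m³/yr.
Steady-state CSTR mass balance: W = Q·C + k·V·C, so C = W/(Q + kV).
Q + kV = 1.117e+07 + 1.4·2.29e+07 = 4.323e+07 m³/yr.
C = 5500/4.323e+07 = 0.0001272 kg/m³ = 0.1272 mg/L.

0.127 mg/L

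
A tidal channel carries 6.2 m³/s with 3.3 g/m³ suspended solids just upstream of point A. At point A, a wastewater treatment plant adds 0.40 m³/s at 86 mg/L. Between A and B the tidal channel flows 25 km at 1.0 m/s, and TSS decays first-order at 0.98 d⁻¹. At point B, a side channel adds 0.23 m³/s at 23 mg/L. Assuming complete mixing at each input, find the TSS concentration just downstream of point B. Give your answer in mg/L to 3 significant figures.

6.82 mg/L

After input A: C = (6.2·3.3 + 0.4·86) / 6.6 = 8.312 mg/L.
Over the 25 km reach to input B (t = 2.5e+04 s = 0.2894 d), decay gives C = 8.312·exp(−0.98·0.2894) = 6.26 mg/L.
After input B: C = (6.6·6.26 + 0.23·23) / 6.83 = 6.824 mg/L.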